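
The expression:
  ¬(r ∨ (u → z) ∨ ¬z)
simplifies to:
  False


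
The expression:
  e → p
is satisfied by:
  {p: True, e: False}
  {e: False, p: False}
  {e: True, p: True}


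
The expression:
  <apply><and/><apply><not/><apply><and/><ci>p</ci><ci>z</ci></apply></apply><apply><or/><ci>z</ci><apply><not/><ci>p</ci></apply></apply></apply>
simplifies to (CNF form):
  <apply><not/><ci>p</ci></apply>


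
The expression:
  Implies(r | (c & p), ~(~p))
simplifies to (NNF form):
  p | ~r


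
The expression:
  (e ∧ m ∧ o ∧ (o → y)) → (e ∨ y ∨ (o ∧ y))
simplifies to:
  True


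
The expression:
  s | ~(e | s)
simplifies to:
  s | ~e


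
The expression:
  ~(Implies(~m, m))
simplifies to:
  ~m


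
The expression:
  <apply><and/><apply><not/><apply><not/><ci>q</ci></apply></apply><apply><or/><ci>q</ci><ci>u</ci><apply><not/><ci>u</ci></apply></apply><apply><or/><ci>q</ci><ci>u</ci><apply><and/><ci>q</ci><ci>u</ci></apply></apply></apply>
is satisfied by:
  {q: True}


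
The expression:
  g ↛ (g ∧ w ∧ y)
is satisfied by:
  {g: True, w: False, y: False}
  {y: True, g: True, w: False}
  {w: True, g: True, y: False}


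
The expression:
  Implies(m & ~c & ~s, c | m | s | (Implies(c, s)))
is always true.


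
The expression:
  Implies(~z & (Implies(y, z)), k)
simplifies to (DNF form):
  k | y | z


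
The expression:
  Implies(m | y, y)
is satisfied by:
  {y: True, m: False}
  {m: False, y: False}
  {m: True, y: True}


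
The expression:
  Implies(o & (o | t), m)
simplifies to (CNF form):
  m | ~o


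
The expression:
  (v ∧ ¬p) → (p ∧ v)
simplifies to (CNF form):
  p ∨ ¬v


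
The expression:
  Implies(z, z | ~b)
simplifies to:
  True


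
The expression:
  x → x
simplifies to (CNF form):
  True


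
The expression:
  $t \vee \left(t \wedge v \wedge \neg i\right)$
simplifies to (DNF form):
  $t$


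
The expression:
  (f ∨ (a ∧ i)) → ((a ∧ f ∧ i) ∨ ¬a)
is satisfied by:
  {f: False, a: False, i: False}
  {i: True, f: False, a: False}
  {f: True, i: False, a: False}
  {i: True, f: True, a: False}
  {a: True, i: False, f: False}
  {i: True, a: True, f: True}


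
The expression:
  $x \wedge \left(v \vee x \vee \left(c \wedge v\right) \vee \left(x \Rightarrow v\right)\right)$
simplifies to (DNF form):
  $x$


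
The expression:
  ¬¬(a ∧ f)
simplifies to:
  a ∧ f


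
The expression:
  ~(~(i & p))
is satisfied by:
  {i: True, p: True}


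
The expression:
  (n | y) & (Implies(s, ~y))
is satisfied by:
  {n: True, s: False, y: False}
  {y: True, n: True, s: False}
  {y: True, n: False, s: False}
  {s: True, n: True, y: False}


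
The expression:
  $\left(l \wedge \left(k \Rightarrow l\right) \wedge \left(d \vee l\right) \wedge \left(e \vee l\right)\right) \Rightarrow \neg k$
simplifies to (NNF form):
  $\neg k \vee \neg l$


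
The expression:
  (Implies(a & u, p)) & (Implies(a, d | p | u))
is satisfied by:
  {p: True, d: True, u: False, a: False}
  {p: True, d: False, u: False, a: False}
  {p: True, u: True, d: True, a: False}
  {p: True, u: True, d: False, a: False}
  {d: True, p: False, u: False, a: False}
  {d: False, p: False, u: False, a: False}
  {u: True, d: True, p: False, a: False}
  {u: True, d: False, p: False, a: False}
  {a: True, p: True, d: True, u: False}
  {a: True, p: True, d: False, u: False}
  {a: True, p: True, u: True, d: True}
  {a: True, p: True, u: True, d: False}
  {a: True, d: True, u: False, p: False}


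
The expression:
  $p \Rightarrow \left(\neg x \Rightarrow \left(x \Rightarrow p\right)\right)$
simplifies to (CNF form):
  $\text{True}$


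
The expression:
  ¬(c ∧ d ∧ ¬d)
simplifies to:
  True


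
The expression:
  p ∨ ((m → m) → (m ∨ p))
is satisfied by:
  {m: True, p: True}
  {m: True, p: False}
  {p: True, m: False}


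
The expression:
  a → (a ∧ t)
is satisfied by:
  {t: True, a: False}
  {a: False, t: False}
  {a: True, t: True}


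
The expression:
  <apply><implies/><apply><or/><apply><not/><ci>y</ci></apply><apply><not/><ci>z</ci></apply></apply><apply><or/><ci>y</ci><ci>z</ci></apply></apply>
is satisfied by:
  {y: True, z: True}
  {y: True, z: False}
  {z: True, y: False}


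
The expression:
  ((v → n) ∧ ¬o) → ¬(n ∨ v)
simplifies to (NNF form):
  o ∨ ¬n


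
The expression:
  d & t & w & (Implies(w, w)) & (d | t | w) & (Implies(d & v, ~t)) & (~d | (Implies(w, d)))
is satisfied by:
  {t: True, w: True, d: True, v: False}


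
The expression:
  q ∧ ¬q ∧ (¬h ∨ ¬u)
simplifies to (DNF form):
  False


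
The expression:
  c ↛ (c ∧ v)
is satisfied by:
  {c: True, v: False}


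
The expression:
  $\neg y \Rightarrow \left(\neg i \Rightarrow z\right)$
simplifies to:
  $i \vee y \vee z$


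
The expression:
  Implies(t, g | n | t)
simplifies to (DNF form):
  True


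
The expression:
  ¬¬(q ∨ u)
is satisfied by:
  {q: True, u: True}
  {q: True, u: False}
  {u: True, q: False}


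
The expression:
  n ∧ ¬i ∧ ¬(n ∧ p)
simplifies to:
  n ∧ ¬i ∧ ¬p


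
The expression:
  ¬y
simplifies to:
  ¬y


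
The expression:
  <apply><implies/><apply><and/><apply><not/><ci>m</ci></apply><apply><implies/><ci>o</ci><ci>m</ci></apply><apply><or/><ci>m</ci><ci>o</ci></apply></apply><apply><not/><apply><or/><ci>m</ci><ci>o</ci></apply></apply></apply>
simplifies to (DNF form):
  <true/>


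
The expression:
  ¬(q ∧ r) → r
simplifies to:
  r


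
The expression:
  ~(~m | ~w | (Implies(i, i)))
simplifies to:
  False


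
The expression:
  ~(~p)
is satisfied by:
  {p: True}


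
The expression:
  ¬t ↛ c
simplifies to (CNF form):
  c ∨ ¬t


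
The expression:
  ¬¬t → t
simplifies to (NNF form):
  True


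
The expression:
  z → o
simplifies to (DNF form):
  o ∨ ¬z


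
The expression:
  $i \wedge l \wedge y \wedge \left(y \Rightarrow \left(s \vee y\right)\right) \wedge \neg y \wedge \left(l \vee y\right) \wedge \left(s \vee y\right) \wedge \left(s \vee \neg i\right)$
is never true.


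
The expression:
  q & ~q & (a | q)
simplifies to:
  False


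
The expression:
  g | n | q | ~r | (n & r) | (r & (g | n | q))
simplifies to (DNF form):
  g | n | q | ~r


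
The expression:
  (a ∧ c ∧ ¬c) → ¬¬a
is always true.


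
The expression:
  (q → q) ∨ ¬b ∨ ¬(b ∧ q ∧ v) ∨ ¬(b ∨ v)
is always true.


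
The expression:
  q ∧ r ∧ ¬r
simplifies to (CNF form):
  False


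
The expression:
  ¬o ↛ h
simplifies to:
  h ∨ ¬o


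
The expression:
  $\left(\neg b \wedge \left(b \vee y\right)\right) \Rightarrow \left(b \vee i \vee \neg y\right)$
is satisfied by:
  {i: True, b: True, y: False}
  {i: True, y: False, b: False}
  {b: True, y: False, i: False}
  {b: False, y: False, i: False}
  {i: True, b: True, y: True}
  {i: True, y: True, b: False}
  {b: True, y: True, i: False}


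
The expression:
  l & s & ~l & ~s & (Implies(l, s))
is never true.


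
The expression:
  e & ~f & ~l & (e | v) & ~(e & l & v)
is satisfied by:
  {e: True, l: False, f: False}


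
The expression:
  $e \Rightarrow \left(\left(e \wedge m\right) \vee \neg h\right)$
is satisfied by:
  {m: True, h: False, e: False}
  {h: False, e: False, m: False}
  {m: True, e: True, h: False}
  {e: True, h: False, m: False}
  {m: True, h: True, e: False}
  {h: True, m: False, e: False}
  {m: True, e: True, h: True}


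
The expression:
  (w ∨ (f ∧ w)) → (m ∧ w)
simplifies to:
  m ∨ ¬w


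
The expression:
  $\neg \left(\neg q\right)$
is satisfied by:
  {q: True}


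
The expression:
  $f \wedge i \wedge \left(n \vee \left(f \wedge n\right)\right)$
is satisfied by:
  {i: True, f: True, n: True}


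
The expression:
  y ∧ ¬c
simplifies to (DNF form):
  y ∧ ¬c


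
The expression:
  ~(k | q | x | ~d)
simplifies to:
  d & ~k & ~q & ~x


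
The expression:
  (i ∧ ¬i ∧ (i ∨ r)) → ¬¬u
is always true.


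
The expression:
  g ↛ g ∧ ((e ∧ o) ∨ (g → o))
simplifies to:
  False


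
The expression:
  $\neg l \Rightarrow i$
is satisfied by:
  {i: True, l: True}
  {i: True, l: False}
  {l: True, i: False}


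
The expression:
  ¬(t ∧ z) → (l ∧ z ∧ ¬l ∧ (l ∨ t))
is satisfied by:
  {t: True, z: True}


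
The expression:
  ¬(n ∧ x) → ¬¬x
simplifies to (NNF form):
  x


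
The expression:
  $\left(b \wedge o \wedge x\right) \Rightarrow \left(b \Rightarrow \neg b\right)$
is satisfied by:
  {o: False, x: False, b: False}
  {b: True, o: False, x: False}
  {x: True, o: False, b: False}
  {b: True, x: True, o: False}
  {o: True, b: False, x: False}
  {b: True, o: True, x: False}
  {x: True, o: True, b: False}


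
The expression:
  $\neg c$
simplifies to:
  $\neg c$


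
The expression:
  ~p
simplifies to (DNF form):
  ~p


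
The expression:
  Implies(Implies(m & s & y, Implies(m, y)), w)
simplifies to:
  w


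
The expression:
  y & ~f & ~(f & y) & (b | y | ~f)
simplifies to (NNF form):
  y & ~f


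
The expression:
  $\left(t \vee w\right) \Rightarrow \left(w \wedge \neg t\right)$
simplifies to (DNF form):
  $\neg t$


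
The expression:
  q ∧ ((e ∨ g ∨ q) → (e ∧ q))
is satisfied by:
  {e: True, q: True}


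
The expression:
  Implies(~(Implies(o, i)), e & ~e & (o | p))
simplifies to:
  i | ~o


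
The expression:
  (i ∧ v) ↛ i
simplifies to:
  False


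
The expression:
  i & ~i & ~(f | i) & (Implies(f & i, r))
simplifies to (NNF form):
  False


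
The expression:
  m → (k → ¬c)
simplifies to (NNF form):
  ¬c ∨ ¬k ∨ ¬m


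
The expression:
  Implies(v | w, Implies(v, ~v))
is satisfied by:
  {v: False}


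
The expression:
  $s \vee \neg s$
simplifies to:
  $\text{True}$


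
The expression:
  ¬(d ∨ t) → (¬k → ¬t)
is always true.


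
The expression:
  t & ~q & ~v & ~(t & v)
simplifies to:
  t & ~q & ~v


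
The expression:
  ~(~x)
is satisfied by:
  {x: True}


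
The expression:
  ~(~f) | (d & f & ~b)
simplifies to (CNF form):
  f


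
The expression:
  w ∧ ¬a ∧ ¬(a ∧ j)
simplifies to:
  w ∧ ¬a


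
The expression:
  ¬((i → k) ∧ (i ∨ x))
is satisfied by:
  {x: False, k: False, i: False}
  {i: True, x: False, k: False}
  {k: True, x: False, i: False}
  {i: True, x: True, k: False}


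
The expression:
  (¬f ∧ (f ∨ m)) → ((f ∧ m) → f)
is always true.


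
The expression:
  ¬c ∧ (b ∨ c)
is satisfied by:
  {b: True, c: False}


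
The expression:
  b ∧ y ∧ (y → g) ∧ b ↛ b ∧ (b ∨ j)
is never true.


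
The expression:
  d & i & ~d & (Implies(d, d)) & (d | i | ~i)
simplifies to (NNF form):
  False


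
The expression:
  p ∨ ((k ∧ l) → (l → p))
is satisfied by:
  {p: True, l: False, k: False}
  {l: False, k: False, p: False}
  {p: True, k: True, l: False}
  {k: True, l: False, p: False}
  {p: True, l: True, k: False}
  {l: True, p: False, k: False}
  {p: True, k: True, l: True}


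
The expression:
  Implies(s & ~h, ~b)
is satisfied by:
  {h: True, s: False, b: False}
  {s: False, b: False, h: False}
  {b: True, h: True, s: False}
  {b: True, s: False, h: False}
  {h: True, s: True, b: False}
  {s: True, h: False, b: False}
  {b: True, s: True, h: True}


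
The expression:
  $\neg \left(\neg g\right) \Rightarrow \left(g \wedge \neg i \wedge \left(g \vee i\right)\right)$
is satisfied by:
  {g: False, i: False}
  {i: True, g: False}
  {g: True, i: False}


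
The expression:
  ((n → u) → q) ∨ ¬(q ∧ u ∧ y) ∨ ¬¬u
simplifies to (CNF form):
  True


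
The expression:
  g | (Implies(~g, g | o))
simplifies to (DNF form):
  g | o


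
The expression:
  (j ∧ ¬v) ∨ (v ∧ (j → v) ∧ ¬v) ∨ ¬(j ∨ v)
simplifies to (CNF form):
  ¬v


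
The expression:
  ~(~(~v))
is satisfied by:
  {v: False}


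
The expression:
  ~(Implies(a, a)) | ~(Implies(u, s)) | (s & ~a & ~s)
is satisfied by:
  {u: True, s: False}


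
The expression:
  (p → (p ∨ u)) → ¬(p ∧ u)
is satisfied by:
  {p: False, u: False}
  {u: True, p: False}
  {p: True, u: False}


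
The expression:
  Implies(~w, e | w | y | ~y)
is always true.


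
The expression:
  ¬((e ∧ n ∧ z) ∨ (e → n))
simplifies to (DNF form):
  e ∧ ¬n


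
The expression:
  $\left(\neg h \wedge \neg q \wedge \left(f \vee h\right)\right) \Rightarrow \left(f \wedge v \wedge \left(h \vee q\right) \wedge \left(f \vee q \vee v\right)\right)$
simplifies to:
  $h \vee q \vee \neg f$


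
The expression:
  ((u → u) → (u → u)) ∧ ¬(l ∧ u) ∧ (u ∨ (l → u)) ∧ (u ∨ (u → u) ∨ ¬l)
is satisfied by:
  {l: False}


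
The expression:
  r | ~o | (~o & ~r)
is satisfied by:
  {r: True, o: False}
  {o: False, r: False}
  {o: True, r: True}


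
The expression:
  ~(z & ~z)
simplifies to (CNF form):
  True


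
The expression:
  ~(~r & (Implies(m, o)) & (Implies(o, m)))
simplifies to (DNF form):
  r | (m & ~o) | (o & ~m)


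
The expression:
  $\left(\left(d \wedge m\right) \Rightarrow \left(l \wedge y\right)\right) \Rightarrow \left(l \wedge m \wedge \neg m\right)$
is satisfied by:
  {m: True, d: True, l: False, y: False}
  {m: True, y: True, d: True, l: False}
  {m: True, l: True, d: True, y: False}


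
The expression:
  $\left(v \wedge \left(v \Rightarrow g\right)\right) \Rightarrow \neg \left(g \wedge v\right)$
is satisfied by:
  {g: False, v: False}
  {v: True, g: False}
  {g: True, v: False}


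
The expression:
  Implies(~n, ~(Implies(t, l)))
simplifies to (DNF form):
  n | (t & ~l)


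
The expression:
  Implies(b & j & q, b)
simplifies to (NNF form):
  True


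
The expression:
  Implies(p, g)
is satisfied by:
  {g: True, p: False}
  {p: False, g: False}
  {p: True, g: True}


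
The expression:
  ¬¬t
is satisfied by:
  {t: True}


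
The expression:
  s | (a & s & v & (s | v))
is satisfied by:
  {s: True}


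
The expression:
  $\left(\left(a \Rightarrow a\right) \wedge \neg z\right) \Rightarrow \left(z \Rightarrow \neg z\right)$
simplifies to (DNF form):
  $\text{True}$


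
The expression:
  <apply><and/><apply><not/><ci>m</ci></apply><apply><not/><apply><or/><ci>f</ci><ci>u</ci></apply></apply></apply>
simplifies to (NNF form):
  <apply><and/><apply><not/><ci>f</ci></apply><apply><not/><ci>m</ci></apply><apply><not/><ci>u</ci></apply></apply>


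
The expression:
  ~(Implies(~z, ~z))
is never true.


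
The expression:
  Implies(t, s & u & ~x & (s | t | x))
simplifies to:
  ~t | (s & u & ~x)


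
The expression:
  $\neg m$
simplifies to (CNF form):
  $\neg m$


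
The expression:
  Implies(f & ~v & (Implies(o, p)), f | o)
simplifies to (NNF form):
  True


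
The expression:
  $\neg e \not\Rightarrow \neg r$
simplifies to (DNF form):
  $r \wedge \neg e$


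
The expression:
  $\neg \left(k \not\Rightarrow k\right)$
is always true.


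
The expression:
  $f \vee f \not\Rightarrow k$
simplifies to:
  $f$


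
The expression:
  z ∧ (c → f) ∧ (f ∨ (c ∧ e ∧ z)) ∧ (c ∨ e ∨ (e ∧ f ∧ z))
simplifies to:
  f ∧ z ∧ (c ∨ e)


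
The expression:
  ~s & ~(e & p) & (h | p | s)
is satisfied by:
  {h: True, e: False, s: False, p: False}
  {p: True, h: True, e: False, s: False}
  {p: True, e: False, h: False, s: False}
  {h: True, e: True, p: False, s: False}


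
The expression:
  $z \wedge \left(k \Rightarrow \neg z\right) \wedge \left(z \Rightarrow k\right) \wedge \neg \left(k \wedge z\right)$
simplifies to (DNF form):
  $\text{False}$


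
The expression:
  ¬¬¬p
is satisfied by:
  {p: False}


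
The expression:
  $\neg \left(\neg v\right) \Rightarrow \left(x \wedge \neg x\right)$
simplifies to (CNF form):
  $\neg v$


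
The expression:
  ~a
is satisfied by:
  {a: False}


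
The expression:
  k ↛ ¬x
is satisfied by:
  {x: True, k: True}


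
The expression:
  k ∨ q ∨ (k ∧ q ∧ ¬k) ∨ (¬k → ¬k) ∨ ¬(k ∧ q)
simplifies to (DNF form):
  True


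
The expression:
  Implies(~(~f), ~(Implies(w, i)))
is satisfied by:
  {w: True, f: False, i: False}
  {w: False, f: False, i: False}
  {i: True, w: True, f: False}
  {i: True, w: False, f: False}
  {f: True, w: True, i: False}


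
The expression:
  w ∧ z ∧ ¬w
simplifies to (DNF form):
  False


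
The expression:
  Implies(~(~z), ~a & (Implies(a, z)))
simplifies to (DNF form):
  ~a | ~z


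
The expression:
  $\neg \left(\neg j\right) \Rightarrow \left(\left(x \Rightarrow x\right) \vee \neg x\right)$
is always true.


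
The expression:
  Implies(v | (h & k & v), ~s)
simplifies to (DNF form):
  ~s | ~v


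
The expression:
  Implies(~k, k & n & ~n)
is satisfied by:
  {k: True}


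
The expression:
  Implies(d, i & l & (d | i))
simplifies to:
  ~d | (i & l)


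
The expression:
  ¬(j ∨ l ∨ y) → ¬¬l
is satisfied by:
  {y: True, l: True, j: True}
  {y: True, l: True, j: False}
  {y: True, j: True, l: False}
  {y: True, j: False, l: False}
  {l: True, j: True, y: False}
  {l: True, j: False, y: False}
  {j: True, l: False, y: False}


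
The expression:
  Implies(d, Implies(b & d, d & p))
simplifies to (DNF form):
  p | ~b | ~d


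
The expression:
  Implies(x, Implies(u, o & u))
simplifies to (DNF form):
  o | ~u | ~x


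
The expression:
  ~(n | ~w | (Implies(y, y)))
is never true.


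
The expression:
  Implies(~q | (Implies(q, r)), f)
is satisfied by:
  {f: True, q: True, r: False}
  {f: True, q: False, r: False}
  {r: True, f: True, q: True}
  {r: True, f: True, q: False}
  {q: True, r: False, f: False}


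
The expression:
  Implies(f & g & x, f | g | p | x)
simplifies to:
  True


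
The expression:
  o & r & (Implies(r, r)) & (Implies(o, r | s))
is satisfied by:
  {r: True, o: True}


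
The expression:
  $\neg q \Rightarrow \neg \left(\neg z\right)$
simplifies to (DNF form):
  $q \vee z$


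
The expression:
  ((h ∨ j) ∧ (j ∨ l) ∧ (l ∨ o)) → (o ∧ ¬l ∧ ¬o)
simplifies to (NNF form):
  (¬h ∧ ¬j) ∨ (¬j ∧ ¬l) ∨ (¬l ∧ ¬o)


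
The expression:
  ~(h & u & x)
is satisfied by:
  {h: False, u: False, x: False}
  {x: True, h: False, u: False}
  {u: True, h: False, x: False}
  {x: True, u: True, h: False}
  {h: True, x: False, u: False}
  {x: True, h: True, u: False}
  {u: True, h: True, x: False}


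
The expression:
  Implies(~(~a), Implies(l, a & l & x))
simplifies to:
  x | ~a | ~l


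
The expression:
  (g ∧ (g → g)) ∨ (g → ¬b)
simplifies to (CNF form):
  True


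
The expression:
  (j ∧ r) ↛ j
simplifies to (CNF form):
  False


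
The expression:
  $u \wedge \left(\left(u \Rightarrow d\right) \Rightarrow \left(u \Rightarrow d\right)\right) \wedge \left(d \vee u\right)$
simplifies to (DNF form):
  $u$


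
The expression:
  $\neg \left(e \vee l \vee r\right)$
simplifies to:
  $\neg e \wedge \neg l \wedge \neg r$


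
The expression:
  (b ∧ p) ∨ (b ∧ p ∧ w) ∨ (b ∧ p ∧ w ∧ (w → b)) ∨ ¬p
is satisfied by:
  {b: True, p: False}
  {p: False, b: False}
  {p: True, b: True}


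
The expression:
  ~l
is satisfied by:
  {l: False}


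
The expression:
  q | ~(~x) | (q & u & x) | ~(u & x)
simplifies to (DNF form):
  True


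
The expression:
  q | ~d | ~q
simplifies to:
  True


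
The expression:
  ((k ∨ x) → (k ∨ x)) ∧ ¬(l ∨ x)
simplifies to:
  ¬l ∧ ¬x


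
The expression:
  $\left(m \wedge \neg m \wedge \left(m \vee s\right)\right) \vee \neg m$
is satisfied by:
  {m: False}


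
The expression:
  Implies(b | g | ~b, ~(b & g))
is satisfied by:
  {g: False, b: False}
  {b: True, g: False}
  {g: True, b: False}


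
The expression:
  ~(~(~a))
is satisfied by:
  {a: False}


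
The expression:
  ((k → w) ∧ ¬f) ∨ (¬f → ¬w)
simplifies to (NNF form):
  True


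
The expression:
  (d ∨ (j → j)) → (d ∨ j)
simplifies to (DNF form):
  d ∨ j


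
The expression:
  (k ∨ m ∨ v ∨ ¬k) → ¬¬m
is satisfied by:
  {m: True}


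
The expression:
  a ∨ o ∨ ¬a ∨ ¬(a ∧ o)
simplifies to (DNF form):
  True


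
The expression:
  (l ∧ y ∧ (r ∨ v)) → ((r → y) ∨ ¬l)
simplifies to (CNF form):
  True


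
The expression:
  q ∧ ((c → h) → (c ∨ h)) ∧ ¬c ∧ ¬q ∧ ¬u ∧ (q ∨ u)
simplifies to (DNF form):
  False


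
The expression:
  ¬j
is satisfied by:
  {j: False}


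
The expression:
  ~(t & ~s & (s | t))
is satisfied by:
  {s: True, t: False}
  {t: False, s: False}
  {t: True, s: True}


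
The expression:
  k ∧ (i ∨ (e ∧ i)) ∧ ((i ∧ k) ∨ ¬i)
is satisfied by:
  {i: True, k: True}


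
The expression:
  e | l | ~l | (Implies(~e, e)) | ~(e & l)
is always true.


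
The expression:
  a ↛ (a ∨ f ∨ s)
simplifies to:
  False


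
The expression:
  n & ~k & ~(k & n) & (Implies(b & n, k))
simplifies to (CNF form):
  n & ~b & ~k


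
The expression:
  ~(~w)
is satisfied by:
  {w: True}


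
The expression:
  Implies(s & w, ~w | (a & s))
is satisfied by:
  {a: True, s: False, w: False}
  {s: False, w: False, a: False}
  {w: True, a: True, s: False}
  {w: True, s: False, a: False}
  {a: True, s: True, w: False}
  {s: True, a: False, w: False}
  {w: True, s: True, a: True}


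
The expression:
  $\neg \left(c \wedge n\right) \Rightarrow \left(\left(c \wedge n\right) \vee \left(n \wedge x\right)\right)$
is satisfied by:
  {x: True, c: True, n: True}
  {x: True, n: True, c: False}
  {c: True, n: True, x: False}


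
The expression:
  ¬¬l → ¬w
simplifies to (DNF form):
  ¬l ∨ ¬w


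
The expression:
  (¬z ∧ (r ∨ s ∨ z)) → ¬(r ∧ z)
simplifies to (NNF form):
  True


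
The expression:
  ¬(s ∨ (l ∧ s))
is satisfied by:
  {s: False}


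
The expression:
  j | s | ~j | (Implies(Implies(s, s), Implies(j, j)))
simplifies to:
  True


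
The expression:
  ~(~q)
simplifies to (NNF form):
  q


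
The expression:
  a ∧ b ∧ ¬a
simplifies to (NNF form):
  False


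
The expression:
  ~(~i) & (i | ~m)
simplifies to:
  i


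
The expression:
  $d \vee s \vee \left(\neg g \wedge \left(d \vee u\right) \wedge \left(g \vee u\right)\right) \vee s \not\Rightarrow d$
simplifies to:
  $d \vee s \vee \left(u \wedge \neg g\right)$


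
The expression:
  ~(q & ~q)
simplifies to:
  True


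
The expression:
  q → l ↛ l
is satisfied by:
  {q: False}


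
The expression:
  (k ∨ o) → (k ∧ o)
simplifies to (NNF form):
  (k ∧ o) ∨ (¬k ∧ ¬o)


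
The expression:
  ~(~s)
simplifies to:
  s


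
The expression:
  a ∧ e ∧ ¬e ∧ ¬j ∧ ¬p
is never true.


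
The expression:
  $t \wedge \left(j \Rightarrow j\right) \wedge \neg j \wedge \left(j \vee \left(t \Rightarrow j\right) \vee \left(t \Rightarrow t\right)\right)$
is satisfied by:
  {t: True, j: False}


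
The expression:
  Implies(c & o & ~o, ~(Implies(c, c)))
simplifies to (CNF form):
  True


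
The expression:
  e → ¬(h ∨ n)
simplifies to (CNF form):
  (¬e ∨ ¬h) ∧ (¬e ∨ ¬n)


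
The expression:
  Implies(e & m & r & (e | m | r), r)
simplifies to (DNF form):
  True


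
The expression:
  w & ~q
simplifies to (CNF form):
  w & ~q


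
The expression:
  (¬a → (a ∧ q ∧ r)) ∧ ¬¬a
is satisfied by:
  {a: True}


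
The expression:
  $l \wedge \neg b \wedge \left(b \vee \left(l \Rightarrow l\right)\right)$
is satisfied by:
  {l: True, b: False}


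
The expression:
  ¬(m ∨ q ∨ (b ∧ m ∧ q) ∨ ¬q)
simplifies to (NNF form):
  False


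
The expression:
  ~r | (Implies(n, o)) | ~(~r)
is always true.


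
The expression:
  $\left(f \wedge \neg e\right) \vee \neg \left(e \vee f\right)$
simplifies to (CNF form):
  $\neg e$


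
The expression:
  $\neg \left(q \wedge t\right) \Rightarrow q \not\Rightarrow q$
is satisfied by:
  {t: True, q: True}


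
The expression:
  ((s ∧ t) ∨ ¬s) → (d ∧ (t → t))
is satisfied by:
  {d: True, s: True, t: False}
  {d: True, s: False, t: False}
  {d: True, t: True, s: True}
  {d: True, t: True, s: False}
  {s: True, t: False, d: False}


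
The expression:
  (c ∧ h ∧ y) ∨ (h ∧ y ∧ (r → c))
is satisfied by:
  {h: True, c: True, y: True, r: False}
  {h: True, y: True, c: False, r: False}
  {h: True, r: True, c: True, y: True}


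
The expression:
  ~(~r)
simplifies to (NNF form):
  r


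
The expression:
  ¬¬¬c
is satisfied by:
  {c: False}


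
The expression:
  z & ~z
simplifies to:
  False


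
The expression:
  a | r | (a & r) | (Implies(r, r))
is always true.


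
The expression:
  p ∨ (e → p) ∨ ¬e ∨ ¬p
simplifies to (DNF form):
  True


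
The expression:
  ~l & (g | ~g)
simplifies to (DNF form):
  ~l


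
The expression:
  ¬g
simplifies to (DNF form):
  ¬g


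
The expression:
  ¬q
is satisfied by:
  {q: False}


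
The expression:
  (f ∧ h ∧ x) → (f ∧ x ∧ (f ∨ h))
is always true.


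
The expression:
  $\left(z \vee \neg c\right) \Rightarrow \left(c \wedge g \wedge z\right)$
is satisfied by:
  {c: True, g: True, z: False}
  {c: True, g: False, z: False}
  {c: True, z: True, g: True}


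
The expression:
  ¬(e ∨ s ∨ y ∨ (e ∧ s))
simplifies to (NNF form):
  ¬e ∧ ¬s ∧ ¬y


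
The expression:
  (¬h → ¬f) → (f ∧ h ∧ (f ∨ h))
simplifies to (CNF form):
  f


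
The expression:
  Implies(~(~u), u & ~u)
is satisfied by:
  {u: False}


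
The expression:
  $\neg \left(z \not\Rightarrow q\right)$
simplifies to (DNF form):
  $q \vee \neg z$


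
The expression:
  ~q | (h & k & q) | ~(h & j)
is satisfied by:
  {k: True, h: False, q: False, j: False}
  {k: False, h: False, q: False, j: False}
  {j: True, k: True, h: False, q: False}
  {j: True, k: False, h: False, q: False}
  {k: True, q: True, j: False, h: False}
  {q: True, j: False, h: False, k: False}
  {j: True, q: True, k: True, h: False}
  {j: True, q: True, k: False, h: False}
  {k: True, h: True, j: False, q: False}
  {h: True, j: False, q: False, k: False}
  {k: True, j: True, h: True, q: False}
  {j: True, h: True, k: False, q: False}
  {k: True, q: True, h: True, j: False}
  {q: True, h: True, j: False, k: False}
  {j: True, q: True, h: True, k: True}


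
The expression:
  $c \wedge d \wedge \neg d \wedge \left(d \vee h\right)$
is never true.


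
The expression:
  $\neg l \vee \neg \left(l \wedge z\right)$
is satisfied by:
  {l: False, z: False}
  {z: True, l: False}
  {l: True, z: False}


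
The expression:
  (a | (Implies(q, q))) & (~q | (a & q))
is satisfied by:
  {a: True, q: False}
  {q: False, a: False}
  {q: True, a: True}


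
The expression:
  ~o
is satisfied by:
  {o: False}


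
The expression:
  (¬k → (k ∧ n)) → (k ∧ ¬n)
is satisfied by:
  {k: False, n: False}
  {n: True, k: False}
  {k: True, n: False}


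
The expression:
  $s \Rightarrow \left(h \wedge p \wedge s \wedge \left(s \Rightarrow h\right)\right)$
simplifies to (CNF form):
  $\left(h \vee \neg s\right) \wedge \left(p \vee \neg s\right)$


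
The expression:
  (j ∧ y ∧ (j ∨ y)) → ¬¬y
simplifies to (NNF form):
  True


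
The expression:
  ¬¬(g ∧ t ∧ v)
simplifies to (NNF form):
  g ∧ t ∧ v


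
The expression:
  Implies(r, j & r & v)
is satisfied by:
  {v: True, j: True, r: False}
  {v: True, j: False, r: False}
  {j: True, v: False, r: False}
  {v: False, j: False, r: False}
  {r: True, v: True, j: True}


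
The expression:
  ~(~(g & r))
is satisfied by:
  {r: True, g: True}


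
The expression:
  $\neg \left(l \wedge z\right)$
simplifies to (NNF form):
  $\neg l \vee \neg z$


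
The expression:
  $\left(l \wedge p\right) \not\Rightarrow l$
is never true.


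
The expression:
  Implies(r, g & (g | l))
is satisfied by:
  {g: True, r: False}
  {r: False, g: False}
  {r: True, g: True}


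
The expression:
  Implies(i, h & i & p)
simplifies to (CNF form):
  (h | ~i) & (p | ~i)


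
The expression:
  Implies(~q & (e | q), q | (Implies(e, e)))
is always true.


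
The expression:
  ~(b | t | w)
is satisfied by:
  {w: False, t: False, b: False}


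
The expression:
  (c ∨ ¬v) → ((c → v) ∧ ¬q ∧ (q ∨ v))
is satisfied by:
  {v: True, c: False, q: False}
  {q: True, v: True, c: False}
  {c: True, v: True, q: False}


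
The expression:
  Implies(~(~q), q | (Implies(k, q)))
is always true.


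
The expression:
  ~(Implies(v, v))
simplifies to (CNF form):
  False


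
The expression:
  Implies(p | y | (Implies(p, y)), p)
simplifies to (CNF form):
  p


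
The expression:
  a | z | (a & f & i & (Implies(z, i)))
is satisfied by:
  {a: True, z: True}
  {a: True, z: False}
  {z: True, a: False}


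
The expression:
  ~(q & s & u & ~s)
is always true.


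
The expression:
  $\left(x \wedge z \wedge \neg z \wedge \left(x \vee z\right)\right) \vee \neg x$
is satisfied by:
  {x: False}


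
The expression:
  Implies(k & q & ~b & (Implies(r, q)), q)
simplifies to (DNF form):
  True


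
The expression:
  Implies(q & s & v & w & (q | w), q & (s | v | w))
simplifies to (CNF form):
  True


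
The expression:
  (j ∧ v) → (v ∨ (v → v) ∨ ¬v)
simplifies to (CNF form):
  True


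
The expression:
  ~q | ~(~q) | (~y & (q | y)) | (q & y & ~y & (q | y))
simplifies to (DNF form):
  True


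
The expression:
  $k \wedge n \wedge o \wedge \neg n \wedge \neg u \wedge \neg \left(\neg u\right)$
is never true.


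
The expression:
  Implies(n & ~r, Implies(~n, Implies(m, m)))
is always true.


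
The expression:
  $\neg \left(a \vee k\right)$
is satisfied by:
  {k: False, a: False}


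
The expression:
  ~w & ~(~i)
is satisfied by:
  {i: True, w: False}


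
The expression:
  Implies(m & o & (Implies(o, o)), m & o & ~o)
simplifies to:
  ~m | ~o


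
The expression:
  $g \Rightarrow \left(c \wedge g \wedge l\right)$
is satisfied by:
  {l: True, c: True, g: False}
  {l: True, c: False, g: False}
  {c: True, l: False, g: False}
  {l: False, c: False, g: False}
  {l: True, g: True, c: True}


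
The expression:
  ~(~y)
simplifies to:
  y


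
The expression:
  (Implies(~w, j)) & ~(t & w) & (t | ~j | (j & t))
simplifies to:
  (j | w) & (t | ~j) & (~t | ~w)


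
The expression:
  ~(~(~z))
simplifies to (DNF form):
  ~z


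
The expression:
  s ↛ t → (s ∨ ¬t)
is always true.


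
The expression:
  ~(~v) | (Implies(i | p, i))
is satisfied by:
  {i: True, v: True, p: False}
  {i: True, p: False, v: False}
  {v: True, p: False, i: False}
  {v: False, p: False, i: False}
  {i: True, v: True, p: True}
  {i: True, p: True, v: False}
  {v: True, p: True, i: False}


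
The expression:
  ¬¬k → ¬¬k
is always true.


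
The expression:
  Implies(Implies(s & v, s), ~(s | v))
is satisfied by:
  {v: False, s: False}


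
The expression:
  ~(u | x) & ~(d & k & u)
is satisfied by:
  {x: False, u: False}


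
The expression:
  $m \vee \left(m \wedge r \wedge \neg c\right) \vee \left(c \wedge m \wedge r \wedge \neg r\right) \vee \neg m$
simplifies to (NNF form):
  $\text{True}$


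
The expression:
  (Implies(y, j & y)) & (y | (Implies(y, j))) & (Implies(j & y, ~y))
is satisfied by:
  {y: False}


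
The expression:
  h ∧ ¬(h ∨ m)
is never true.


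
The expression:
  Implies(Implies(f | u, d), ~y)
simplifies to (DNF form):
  ~y | (f & ~d) | (u & ~d)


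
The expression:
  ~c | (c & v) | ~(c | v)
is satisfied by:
  {v: True, c: False}
  {c: False, v: False}
  {c: True, v: True}


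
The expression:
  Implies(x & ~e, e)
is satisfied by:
  {e: True, x: False}
  {x: False, e: False}
  {x: True, e: True}


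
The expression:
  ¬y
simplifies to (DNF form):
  ¬y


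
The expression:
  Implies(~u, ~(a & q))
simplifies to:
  u | ~a | ~q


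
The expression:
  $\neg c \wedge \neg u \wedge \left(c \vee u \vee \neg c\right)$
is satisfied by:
  {u: False, c: False}


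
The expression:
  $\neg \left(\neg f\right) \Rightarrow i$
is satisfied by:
  {i: True, f: False}
  {f: False, i: False}
  {f: True, i: True}


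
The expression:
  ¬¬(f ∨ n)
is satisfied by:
  {n: True, f: True}
  {n: True, f: False}
  {f: True, n: False}


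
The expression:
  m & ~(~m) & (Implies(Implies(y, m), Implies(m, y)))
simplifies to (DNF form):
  m & y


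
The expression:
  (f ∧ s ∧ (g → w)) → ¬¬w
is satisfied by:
  {g: True, w: True, s: False, f: False}
  {g: True, s: False, w: False, f: False}
  {w: True, g: False, s: False, f: False}
  {g: False, s: False, w: False, f: False}
  {f: True, g: True, w: True, s: False}
  {f: True, g: True, s: False, w: False}
  {f: True, w: True, g: False, s: False}
  {f: True, g: False, s: False, w: False}
  {g: True, s: True, w: True, f: False}
  {g: True, s: True, f: False, w: False}
  {s: True, w: True, f: False, g: False}
  {s: True, f: False, w: False, g: False}
  {g: True, s: True, f: True, w: True}
  {g: True, s: True, f: True, w: False}
  {s: True, f: True, w: True, g: False}


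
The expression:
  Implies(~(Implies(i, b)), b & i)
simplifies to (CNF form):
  b | ~i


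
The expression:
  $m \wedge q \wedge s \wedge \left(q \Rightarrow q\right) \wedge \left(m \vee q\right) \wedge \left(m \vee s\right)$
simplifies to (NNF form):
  $m \wedge q \wedge s$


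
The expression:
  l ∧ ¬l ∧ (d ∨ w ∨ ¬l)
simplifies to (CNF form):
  False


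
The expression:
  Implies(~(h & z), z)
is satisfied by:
  {z: True}


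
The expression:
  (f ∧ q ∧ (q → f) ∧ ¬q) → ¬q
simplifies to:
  True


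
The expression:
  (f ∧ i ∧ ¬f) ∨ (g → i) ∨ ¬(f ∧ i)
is always true.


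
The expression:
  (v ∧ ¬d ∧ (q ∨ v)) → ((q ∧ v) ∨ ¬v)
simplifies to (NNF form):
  d ∨ q ∨ ¬v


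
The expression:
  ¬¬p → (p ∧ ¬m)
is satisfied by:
  {p: False, m: False}
  {m: True, p: False}
  {p: True, m: False}


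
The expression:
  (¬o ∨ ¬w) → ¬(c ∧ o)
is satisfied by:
  {w: True, c: False, o: False}
  {c: False, o: False, w: False}
  {w: True, o: True, c: False}
  {o: True, c: False, w: False}
  {w: True, c: True, o: False}
  {c: True, w: False, o: False}
  {w: True, o: True, c: True}


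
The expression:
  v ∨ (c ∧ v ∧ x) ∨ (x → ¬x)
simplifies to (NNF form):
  v ∨ ¬x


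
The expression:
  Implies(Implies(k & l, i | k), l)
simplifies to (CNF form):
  l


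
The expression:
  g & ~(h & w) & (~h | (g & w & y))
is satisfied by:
  {g: True, h: False}


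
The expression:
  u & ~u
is never true.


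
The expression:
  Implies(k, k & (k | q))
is always true.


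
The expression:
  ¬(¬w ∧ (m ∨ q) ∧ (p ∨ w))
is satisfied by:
  {w: True, m: False, p: False, q: False}
  {q: True, w: True, m: False, p: False}
  {w: True, m: True, p: False, q: False}
  {q: True, w: True, m: True, p: False}
  {q: False, m: False, p: False, w: False}
  {q: True, m: False, p: False, w: False}
  {m: True, q: False, p: False, w: False}
  {q: True, m: True, p: False, w: False}
  {p: True, w: True, q: False, m: False}
  {q: True, p: True, w: True, m: False}
  {p: True, w: True, m: True, q: False}
  {q: True, p: True, w: True, m: True}
  {p: True, w: False, m: False, q: False}


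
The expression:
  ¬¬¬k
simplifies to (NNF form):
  ¬k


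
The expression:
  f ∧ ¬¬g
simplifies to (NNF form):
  f ∧ g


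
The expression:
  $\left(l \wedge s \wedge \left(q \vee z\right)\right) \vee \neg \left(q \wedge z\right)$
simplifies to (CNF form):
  $\left(l \vee \neg q \vee \neg z\right) \wedge \left(s \vee \neg q \vee \neg z\right)$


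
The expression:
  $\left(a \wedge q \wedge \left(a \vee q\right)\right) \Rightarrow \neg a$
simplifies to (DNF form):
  $\neg a \vee \neg q$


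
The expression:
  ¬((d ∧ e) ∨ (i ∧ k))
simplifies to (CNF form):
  (¬d ∨ ¬e) ∧ (¬i ∨ ¬k) ∧ (¬d ∨ ¬e ∨ ¬i) ∧ (¬d ∨ ¬e ∨ ¬k) ∧ (¬d ∨ ¬i ∨ ¬k) ∧ (¬e ∨ ¬i ∨ ¬k) ∧ (¬d ∨ ¬e ∨ ¬i ∨ ¬k)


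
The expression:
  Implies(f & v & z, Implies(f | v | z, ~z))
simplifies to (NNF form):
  ~f | ~v | ~z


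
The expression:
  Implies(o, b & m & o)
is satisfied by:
  {m: True, b: True, o: False}
  {m: True, b: False, o: False}
  {b: True, m: False, o: False}
  {m: False, b: False, o: False}
  {m: True, o: True, b: True}


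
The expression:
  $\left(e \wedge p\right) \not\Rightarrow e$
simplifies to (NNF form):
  $\text{False}$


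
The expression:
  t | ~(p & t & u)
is always true.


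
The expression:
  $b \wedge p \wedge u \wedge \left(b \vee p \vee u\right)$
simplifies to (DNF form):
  $b \wedge p \wedge u$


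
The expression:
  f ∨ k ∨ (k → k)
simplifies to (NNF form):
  True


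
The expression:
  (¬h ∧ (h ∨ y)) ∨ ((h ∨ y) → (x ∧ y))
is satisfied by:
  {x: True, y: True, h: False}
  {x: True, y: False, h: False}
  {y: True, x: False, h: False}
  {x: False, y: False, h: False}
  {x: True, h: True, y: True}


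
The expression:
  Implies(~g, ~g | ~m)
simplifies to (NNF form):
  True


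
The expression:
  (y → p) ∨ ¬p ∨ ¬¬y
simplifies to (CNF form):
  True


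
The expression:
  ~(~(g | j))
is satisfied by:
  {g: True, j: True}
  {g: True, j: False}
  {j: True, g: False}


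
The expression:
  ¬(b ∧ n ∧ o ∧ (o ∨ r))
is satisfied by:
  {o: False, n: False, b: False}
  {b: True, o: False, n: False}
  {n: True, o: False, b: False}
  {b: True, n: True, o: False}
  {o: True, b: False, n: False}
  {b: True, o: True, n: False}
  {n: True, o: True, b: False}


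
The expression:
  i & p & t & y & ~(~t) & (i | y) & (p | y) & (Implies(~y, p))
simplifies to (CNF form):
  i & p & t & y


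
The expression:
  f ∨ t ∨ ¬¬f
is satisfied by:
  {t: True, f: True}
  {t: True, f: False}
  {f: True, t: False}


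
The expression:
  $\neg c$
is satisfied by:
  {c: False}


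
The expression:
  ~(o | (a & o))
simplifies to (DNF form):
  ~o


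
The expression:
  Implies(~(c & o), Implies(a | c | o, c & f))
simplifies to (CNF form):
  (c | ~a) & (c | ~c) & (c | ~o) & (c | f | ~a) & (c | f | ~c) & (c | f | ~o) & (c | o | ~a) & (c | o | ~c) & (c | o | ~o) & (f | o | ~a) & (f | o | ~c) & (f | o | ~o)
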